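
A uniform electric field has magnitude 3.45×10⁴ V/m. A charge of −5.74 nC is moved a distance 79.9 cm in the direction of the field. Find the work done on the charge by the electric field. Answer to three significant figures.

-1.58×10⁻⁴ J

The potential change for a displacement 79.9 cm in the direction of the field is ΔV = −Ed = -2.76×10⁴ V.
W_field = −qΔV = -1.58×10⁻⁴ J.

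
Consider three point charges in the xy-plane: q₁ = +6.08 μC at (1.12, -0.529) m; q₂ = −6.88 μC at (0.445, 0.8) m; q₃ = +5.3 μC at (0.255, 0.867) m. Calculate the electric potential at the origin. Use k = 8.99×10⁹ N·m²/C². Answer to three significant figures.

2.93×10⁴ V

The total potential is the scalar sum of each charge's contribution, V = Σ kqᵢ/rᵢ.
Distances from the field point to each charge: r₁ = 1.24 m, r₂ = 0.915 m, r₃ = 0.904 m.
V = k[(6.08×10⁻⁶)/(1.24) + (-6.88×10⁻⁶)/(0.915) + (5.30×10⁻⁶)/(0.904)] = 2.93×10⁴ V.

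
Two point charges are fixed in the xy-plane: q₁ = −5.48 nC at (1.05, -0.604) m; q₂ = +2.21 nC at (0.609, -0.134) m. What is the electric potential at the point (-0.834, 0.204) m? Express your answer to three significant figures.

-10.6 V

Electric potential is a scalar, so the contributions from each charge add algebraically: V = Σ kqᵢ/rᵢ.
Distances from the field point to each charge: r₁ = 2.05 m, r₂ = 1.48 m.
V = k[(-5.48×10⁻⁹)/(2.05) + (2.21×10⁻⁹)/(1.48)] = -10.6 V.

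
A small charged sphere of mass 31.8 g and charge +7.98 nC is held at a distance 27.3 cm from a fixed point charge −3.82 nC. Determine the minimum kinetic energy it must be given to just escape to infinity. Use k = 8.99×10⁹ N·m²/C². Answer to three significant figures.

To just escape, total mechanical energy must reach zero at infinity: ½mv²_min + U = 0, so ½mv²_min = −U = |kQq|/r.
|U| = |kQq|/r = (8.99×10⁹ N·m²/C²)(3.82×10⁻⁹)(7.98×10⁻⁹)/(0.273) = 1.00×10⁻⁶ J.

1.00×10⁻⁶ J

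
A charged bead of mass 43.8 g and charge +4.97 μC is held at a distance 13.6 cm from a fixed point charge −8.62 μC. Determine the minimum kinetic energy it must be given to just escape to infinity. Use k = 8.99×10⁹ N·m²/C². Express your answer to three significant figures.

To just escape, total mechanical energy must reach zero at infinity: ½mv²_min + U = 0, so ½mv²_min = −U = |kQq|/r.
|U| = |kQq|/r = (8.99×10⁹ N·m²/C²)(8.62×10⁻⁶)(4.97×10⁻⁶)/(0.136) = 2.83 J.

2.83 J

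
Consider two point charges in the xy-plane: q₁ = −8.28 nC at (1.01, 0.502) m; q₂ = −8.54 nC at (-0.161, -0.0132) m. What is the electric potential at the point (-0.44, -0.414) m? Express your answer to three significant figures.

-201 V

Electric potential is a scalar, so the contributions from each charge add algebraically: V = Σ kqᵢ/rᵢ.
Distances from the field point to each charge: r₁ = 1.72 m, r₂ = 0.488 m.
V = k[(-8.28×10⁻⁹)/(1.72) + (-8.54×10⁻⁹)/(0.488)] = -201 V.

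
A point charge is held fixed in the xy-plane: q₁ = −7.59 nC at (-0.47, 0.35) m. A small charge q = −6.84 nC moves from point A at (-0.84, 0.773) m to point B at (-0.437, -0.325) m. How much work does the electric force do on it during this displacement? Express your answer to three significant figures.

The work done by the electric force is W_field = −ΔU = −q(V_B − V_A) = q(V_A − V_B).
At A: distance to the source charge is 0.562 m; V_A = kq₁/r = -121 V.
At B: distance to the source charge is 0.676 m; V_B = kq₁/r = -101 V.
ΔV = V_B − V_A = 20.4 V.
W_field = −qΔV = −(-6.84×10⁻⁹ C)(20.4 V) = 1.40×10⁻⁷ J.

1.40×10⁻⁷ J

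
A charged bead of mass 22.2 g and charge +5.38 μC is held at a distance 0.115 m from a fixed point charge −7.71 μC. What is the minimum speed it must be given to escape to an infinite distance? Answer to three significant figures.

17.1 m/s

To just escape, total mechanical energy must reach zero at infinity: ½mv²_min + U = 0, so ½mv²_min = −U = |kQq|/r.
|U| = |kQq|/r = (8.99×10⁹ N·m²/C²)(7.71×10⁻⁶)(5.38×10⁻⁶)/(0.115) = 3.24 J.
v_min = √(2|U|/m) = √(2·3.24/0.0222) = 17.1 m/s.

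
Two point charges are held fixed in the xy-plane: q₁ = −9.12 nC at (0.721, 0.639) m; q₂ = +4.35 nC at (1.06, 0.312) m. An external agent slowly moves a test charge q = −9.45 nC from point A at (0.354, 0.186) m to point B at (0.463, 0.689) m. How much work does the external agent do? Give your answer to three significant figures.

For quasistatic motion the external work equals the change in potential energy: W_ext = qΔV = q(V_B − V_A).
At A: distances to the source charges are 0.583 m, 0.717 m; V_A = Σ kqᵢ/rᵢ = -86.1 V.
At B: distances to the source charges are 0.263 m, 0.706 m; V_B = Σ kqᵢ/rᵢ = -257 V.
ΔV = V_B − V_A = -170 V.
W_ext = qΔV = (-9.45×10⁻⁹ C)(-170 V) = 1.61×10⁻⁶ J.

1.61×10⁻⁶ J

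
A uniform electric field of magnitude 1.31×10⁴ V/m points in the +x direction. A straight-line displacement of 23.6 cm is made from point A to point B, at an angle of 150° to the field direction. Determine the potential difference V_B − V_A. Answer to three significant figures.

Only the component of displacement along E changes the potential: ΔV = −E·d·cosθ.
ΔV = −(1.31×10⁴ V/m)(0.236 m)cos150° = 2680 V.

2680 V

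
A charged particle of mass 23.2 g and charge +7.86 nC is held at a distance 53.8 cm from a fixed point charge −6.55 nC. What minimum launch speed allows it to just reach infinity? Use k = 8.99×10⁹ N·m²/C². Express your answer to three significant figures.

To just escape, total mechanical energy must reach zero at infinity: ½mv²_min + U = 0, so ½mv²_min = −U = |kQq|/r.
|U| = |kQq|/r = (8.99×10⁹ N·m²/C²)(6.55×10⁻⁹)(7.86×10⁻⁹)/(0.538) = 8.60×10⁻⁷ J.
v_min = √(2|U|/m) = √(2·8.60×10⁻⁷/0.0232) = 8.61×10⁻³ m/s.

8.61×10⁻³ m/s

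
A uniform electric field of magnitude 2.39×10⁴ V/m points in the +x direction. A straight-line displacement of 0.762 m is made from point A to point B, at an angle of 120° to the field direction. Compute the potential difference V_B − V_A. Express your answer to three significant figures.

Only the component of displacement along E changes the potential: ΔV = −E·d·cosθ.
ΔV = −(2.39×10⁴ V/m)(0.762 m)cos120° = 9110 V.

9110 V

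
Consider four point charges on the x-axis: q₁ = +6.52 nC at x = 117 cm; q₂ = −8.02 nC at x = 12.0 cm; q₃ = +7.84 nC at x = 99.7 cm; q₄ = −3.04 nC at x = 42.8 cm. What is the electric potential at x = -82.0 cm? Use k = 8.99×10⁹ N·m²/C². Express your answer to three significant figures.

-30.4 V

The total potential is the scalar sum of each charge's contribution, V = Σ kqᵢ/rᵢ.
Distances from the field point to each charge: r₁ = 1.99 m, r₂ = 0.940 m, r₃ = 1.82 m, r₄ = 1.25 m.
V = k[(6.52×10⁻⁹)/(1.99) + (-8.02×10⁻⁹)/(0.940) + (7.84×10⁻⁹)/(1.82) + (-3.04×10⁻⁹)/(1.25)] = -30.4 V.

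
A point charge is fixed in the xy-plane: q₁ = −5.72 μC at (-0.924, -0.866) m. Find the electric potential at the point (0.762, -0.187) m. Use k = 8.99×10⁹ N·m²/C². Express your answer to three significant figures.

-2.83×10⁴ V

Electric potential is a scalar, so the contributions from each charge add algebraically: V = Σ kqᵢ/rᵢ.
Distances from the field point to each charge: r₁ = 1.82 m.
V = k[(-5.72×10⁻⁶)/(1.82)] = -2.83×10⁴ V.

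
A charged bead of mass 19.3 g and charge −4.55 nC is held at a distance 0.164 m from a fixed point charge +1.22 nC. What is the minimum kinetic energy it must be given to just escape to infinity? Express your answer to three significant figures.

3.04×10⁻⁷ J

To just escape, total mechanical energy must reach zero at infinity: ½mv²_min + U = 0, so ½mv²_min = −U = |kQq|/r.
|U| = |kQq|/r = (8.99×10⁹ N·m²/C²)(1.22×10⁻⁹)(4.55×10⁻⁹)/(0.164) = 3.04×10⁻⁷ J.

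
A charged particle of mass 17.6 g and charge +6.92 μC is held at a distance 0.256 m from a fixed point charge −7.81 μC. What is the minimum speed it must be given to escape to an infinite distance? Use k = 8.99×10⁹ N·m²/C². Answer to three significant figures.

14.7 m/s

To just escape, total mechanical energy must reach zero at infinity: ½mv²_min + U = 0, so ½mv²_min = −U = |kQq|/r.
|U| = |kQq|/r = (8.99×10⁹ N·m²/C²)(7.81×10⁻⁶)(6.92×10⁻⁶)/(0.256) = 1.90 J.
v_min = √(2|U|/m) = √(2·1.90/0.0176) = 14.7 m/s.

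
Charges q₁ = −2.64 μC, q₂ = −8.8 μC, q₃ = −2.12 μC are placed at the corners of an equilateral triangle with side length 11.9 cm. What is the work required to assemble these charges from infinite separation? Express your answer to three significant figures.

3.59 J

The work to assemble the configuration equals its total potential energy, U = Σ kqᵢqⱼ/rᵢⱼ over all pairs.
All three pair separations equal the side length, 0.119 m.
U = (1.76) + (0.423) + (1.41) = 3.59 J.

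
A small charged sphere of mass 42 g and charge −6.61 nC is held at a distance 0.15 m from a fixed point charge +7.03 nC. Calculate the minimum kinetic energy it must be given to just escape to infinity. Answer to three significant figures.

To just escape, total mechanical energy must reach zero at infinity: ½mv²_min + U = 0, so ½mv²_min = −U = |kQq|/r.
|U| = |kQq|/r = (8.99×10⁹ N·m²/C²)(7.03×10⁻⁹)(6.61×10⁻⁹)/(0.150) = 2.79×10⁻⁶ J.

2.79×10⁻⁶ J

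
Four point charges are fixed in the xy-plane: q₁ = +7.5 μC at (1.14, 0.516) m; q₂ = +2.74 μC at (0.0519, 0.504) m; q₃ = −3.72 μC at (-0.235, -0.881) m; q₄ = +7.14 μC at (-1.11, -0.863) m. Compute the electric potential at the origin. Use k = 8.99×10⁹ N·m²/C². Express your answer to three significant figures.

1.11×10⁵ V

Electric potential is a scalar, so the contributions from each charge add algebraically: V = Σ kqᵢ/rᵢ.
Distances from the field point to each charge: r₁ = 1.25 m, r₂ = 0.507 m, r₃ = 0.912 m, r₄ = 1.41 m.
V = k[(7.50×10⁻⁶)/(1.25) + (2.74×10⁻⁶)/(0.507) + (-3.72×10⁻⁶)/(0.912) + (7.14×10⁻⁶)/(1.41)] = 1.11×10⁵ V.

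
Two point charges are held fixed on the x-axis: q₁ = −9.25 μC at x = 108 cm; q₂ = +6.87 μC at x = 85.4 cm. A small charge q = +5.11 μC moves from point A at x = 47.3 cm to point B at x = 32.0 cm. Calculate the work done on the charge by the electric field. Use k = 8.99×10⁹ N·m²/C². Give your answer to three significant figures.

0.0964 J

The work done by the electric force is W_field = −ΔU = −q(V_B − V_A) = q(V_A − V_B).
At A: distances to the source charges are 0.607 m, 0.381 m; V_A = Σ kqᵢ/rᵢ = 2.51×10⁴ V.
At B: distances to the source charges are 0.760 m, 0.534 m; V_B = Σ kqᵢ/rᵢ = 6240 V.
ΔV = V_B − V_A = -1.89×10⁴ V.
W_field = −qΔV = −(5.11×10⁻⁶ C)(-1.89×10⁴ V) = 0.0964 J.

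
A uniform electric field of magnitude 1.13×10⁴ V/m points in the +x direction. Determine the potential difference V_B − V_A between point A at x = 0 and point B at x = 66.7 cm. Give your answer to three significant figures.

In a uniform field, potential decreases in the direction of E: V_B − V_A = −E·Δx.
V_B − V_A = −(1.13×10⁴ V/m)(0.667 m) = -7540 V.

-7540 V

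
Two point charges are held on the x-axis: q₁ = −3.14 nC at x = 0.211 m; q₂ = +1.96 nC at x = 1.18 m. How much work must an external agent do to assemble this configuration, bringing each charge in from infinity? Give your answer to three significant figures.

-5.71×10⁻⁸ J

The work to assemble the configuration equals its total potential energy, U = Σ kqᵢqⱼ/rᵢⱼ over all pairs.
Pair separations: r₁₂ = 0.969 m.
U = (-5.71×10⁻⁸) = -5.71×10⁻⁸ J.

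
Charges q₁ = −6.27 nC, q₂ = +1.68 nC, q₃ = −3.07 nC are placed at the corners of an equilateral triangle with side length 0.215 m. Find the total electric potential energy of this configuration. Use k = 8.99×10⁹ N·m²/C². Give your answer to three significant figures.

The assembly work is the sum of pairwise potential energies, U = Σ_{i<j} kqᵢqⱼ/rᵢⱼ.
All three pair separations equal the side length, 0.215 m.
U = (-4.40×10⁻⁷) + (8.05×10⁻⁷) + (-2.16×10⁻⁷) = 1.49×10⁻⁷ J.

1.49×10⁻⁷ J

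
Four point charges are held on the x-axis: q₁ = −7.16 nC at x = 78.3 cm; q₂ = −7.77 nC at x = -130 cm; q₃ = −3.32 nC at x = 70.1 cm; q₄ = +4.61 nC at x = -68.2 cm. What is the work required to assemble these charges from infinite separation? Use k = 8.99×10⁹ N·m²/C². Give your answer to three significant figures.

The assembly work is the sum of pairwise potential energies, U = Σ_{i<j} kqᵢqⱼ/rᵢⱼ.
Pair separations: r₁₂ = 2.08 m, r₁₃ = 0.0820 m, r₁₄ = 1.46 m, r₂₃ = 2.00 m, r₂₄ = 0.618 m, r₃₄ = 1.38 m.
Summing all 6 pair terms gives U = 2.14×10⁻⁶ J.

2.14×10⁻⁶ J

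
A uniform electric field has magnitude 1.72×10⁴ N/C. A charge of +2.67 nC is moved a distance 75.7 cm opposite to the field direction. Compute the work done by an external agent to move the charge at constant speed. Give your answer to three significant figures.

3.48×10⁻⁵ J

The potential change for a displacement 75.7 cm opposite to the field direction is ΔV = +Ed = 1.30×10⁴ V.
W_ext = qΔV = 3.48×10⁻⁵ J.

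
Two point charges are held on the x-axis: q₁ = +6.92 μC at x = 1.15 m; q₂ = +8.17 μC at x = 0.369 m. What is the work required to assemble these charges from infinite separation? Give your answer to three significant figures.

0.651 J

The assembly work is the sum of pairwise potential energies, U = Σ_{i<j} kqᵢqⱼ/rᵢⱼ.
Pair separations: r₁₂ = 0.781 m.
U = (0.651) = 0.651 J.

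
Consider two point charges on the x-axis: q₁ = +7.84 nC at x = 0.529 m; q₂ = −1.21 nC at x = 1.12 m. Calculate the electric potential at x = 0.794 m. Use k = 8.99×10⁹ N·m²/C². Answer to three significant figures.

The total potential is the scalar sum of each charge's contribution, V = Σ kqᵢ/rᵢ.
Distances from the field point to each charge: r₁ = 0.265 m, r₂ = 0.326 m.
V = k[(7.84×10⁻⁹)/(0.265) + (-1.21×10⁻⁹)/(0.326)] = 233 V.

233 V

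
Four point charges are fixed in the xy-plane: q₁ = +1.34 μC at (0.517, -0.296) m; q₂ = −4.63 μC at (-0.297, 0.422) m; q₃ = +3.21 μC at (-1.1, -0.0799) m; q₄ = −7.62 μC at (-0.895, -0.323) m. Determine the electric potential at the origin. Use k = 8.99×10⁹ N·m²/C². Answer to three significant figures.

-1.06×10⁵ V

The total potential is the scalar sum of each charge's contribution, V = Σ kqᵢ/rᵢ.
Distances from the field point to each charge: r₁ = 0.596 m, r₂ = 0.516 m, r₃ = 1.10 m, r₄ = 0.952 m.
V = k[(1.34×10⁻⁶)/(0.596) + (-4.63×10⁻⁶)/(0.516) + (3.21×10⁻⁶)/(1.10) + (-7.62×10⁻⁶)/(0.952)] = -1.06×10⁵ V.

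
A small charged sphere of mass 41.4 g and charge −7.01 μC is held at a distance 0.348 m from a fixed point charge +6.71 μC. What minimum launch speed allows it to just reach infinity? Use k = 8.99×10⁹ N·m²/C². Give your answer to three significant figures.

7.66 m/s

To just escape, total mechanical energy must reach zero at infinity: ½mv²_min + U = 0, so ½mv²_min = −U = |kQq|/r.
|U| = |kQq|/r = (8.99×10⁹ N·m²/C²)(6.71×10⁻⁶)(7.01×10⁻⁶)/(0.348) = 1.22 J.
v_min = √(2|U|/m) = √(2·1.22/0.0414) = 7.66 m/s.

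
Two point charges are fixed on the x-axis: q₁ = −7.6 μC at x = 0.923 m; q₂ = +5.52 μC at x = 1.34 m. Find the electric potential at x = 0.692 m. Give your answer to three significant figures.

-2.19×10⁵ V

Electric potential is a scalar, so the contributions from each charge add algebraically: V = Σ kqᵢ/rᵢ.
Distances from the field point to each charge: r₁ = 0.231 m, r₂ = 0.648 m.
V = k[(-7.60×10⁻⁶)/(0.231) + (5.52×10⁻⁶)/(0.648)] = -2.19×10⁵ V.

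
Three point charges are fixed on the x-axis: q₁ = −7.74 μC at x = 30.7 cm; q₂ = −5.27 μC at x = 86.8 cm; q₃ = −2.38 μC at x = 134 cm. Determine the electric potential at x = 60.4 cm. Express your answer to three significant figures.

-4.43×10⁵ V

Electric potential is a scalar, so the contributions from each charge add algebraically: V = Σ kqᵢ/rᵢ.
Distances from the field point to each charge: r₁ = 0.297 m, r₂ = 0.264 m, r₃ = 0.736 m.
V = k[(-7.74×10⁻⁶)/(0.297) + (-5.27×10⁻⁶)/(0.264) + (-2.38×10⁻⁶)/(0.736)] = -4.43×10⁵ V.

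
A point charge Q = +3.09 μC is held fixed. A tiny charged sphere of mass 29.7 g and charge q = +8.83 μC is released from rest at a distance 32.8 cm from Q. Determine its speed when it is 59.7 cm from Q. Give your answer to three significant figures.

Only the electrostatic force acts, so mechanical energy is conserved: ½mv² = U₁ − U₂ = kQq(1/r₁ − 1/r₂).
U₁ − U₂ = (8.99×10⁹ N·m²/C²)(3.09×10⁻⁶ C)(8.83×10⁻⁶ C)(1/0.328 − 1/0.597) = 0.337 J.
v = √(2·0.337/0.0297) = 4.76 m/s.

4.76 m/s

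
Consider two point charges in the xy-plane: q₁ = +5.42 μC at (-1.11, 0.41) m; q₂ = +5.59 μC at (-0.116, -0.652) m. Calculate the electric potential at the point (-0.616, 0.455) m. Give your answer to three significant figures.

1.40×10⁵ V

The total potential is the scalar sum of each charge's contribution, V = Σ kqᵢ/rᵢ.
Distances from the field point to each charge: r₁ = 0.496 m, r₂ = 1.21 m.
V = k[(5.42×10⁻⁶)/(0.496) + (5.59×10⁻⁶)/(1.21)] = 1.40×10⁵ V.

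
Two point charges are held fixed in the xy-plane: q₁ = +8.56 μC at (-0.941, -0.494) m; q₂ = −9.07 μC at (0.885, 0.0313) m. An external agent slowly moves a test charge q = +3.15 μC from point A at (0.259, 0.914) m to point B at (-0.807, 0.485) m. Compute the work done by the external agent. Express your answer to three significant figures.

For quasistatic motion the external work equals the change in potential energy: W_ext = qΔV = q(V_B − V_A).
At A: distances to the source charges are 1.85 m, 1.08 m; V_A = Σ kqᵢ/rᵢ = -3.38×10⁴ V.
At B: distances to the source charges are 0.988 m, 1.75 m; V_B = Σ kqᵢ/rᵢ = 3.13×10⁴ V.
ΔV = V_B − V_A = 6.51×10⁴ V.
W_ext = qΔV = (3.15×10⁻⁶ C)(6.51×10⁴ V) = 0.205 J.

0.205 J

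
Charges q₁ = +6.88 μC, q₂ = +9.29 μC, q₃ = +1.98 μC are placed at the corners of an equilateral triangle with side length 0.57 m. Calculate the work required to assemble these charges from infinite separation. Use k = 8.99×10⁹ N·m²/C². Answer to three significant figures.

The assembly work is the sum of pairwise potential energies, U = Σ_{i<j} kqᵢqⱼ/rᵢⱼ.
All three pair separations equal the side length, 0.570 m.
U = (1.01) + (0.215) + (0.290) = 1.51 J.

1.51 J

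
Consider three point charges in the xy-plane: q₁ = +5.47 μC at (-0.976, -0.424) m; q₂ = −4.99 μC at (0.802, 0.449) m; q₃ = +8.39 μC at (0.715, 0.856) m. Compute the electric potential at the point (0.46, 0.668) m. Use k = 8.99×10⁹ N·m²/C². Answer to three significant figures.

The total potential is the scalar sum of each charge's contribution, V = Σ kqᵢ/rᵢ.
Distances from the field point to each charge: r₁ = 1.80 m, r₂ = 0.406 m, r₃ = 0.317 m.
V = k[(5.47×10⁻⁶)/(1.80) + (-4.99×10⁻⁶)/(0.406) + (8.39×10⁻⁶)/(0.317)] = 1.55×10⁵ V.

1.55×10⁵ V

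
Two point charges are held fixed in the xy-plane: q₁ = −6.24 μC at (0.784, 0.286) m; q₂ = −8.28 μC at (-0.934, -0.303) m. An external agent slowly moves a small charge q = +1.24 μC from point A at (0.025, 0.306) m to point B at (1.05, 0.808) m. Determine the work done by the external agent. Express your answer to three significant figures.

0.0135 J

For quasistatic motion the external work equals the change in potential energy: W_ext = qΔV = q(V_B − V_A).
At A: distances to the source charges are 0.759 m, 1.14 m; V_A = Σ kqᵢ/rᵢ = -1.39×10⁵ V.
At B: distances to the source charges are 0.586 m, 2.27 m; V_B = Σ kqᵢ/rᵢ = -1.28×10⁵ V.
ΔV = V_B − V_A = 1.09×10⁴ V.
W_ext = qΔV = (1.24×10⁻⁶ C)(1.09×10⁴ V) = 0.0135 J.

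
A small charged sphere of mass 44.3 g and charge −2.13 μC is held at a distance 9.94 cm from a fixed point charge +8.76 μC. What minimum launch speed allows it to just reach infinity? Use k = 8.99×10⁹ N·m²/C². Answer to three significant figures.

To just escape, total mechanical energy must reach zero at infinity: ½mv²_min + U = 0, so ½mv²_min = −U = |kQq|/r.
|U| = |kQq|/r = (8.99×10⁹ N·m²/C²)(8.76×10⁻⁶)(2.13×10⁻⁶)/(0.0994) = 1.69 J.
v_min = √(2|U|/m) = √(2·1.69/0.0443) = 8.73 m/s.

8.73 m/s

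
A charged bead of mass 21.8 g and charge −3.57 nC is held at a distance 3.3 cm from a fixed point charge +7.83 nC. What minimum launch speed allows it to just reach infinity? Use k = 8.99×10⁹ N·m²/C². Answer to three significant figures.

0.0264 m/s

To just escape, total mechanical energy must reach zero at infinity: ½mv²_min + U = 0, so ½mv²_min = −U = |kQq|/r.
|U| = |kQq|/r = (8.99×10⁹ N·m²/C²)(7.83×10⁻⁹)(3.57×10⁻⁹)/(0.0330) = 7.62×10⁻⁶ J.
v_min = √(2|U|/m) = √(2·7.62×10⁻⁶/0.0218) = 0.0264 m/s.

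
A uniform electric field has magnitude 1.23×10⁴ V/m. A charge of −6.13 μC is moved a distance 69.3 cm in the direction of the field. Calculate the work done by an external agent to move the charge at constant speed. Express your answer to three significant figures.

0.0523 J

The potential change for a displacement 69.3 cm in the direction of the field is ΔV = −Ed = -8520 V.
W_ext = qΔV = 0.0523 J.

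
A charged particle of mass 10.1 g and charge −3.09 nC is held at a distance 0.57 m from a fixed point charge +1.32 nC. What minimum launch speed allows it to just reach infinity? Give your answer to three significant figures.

3.57×10⁻³ m/s

To just escape, total mechanical energy must reach zero at infinity: ½mv²_min + U = 0, so ½mv²_min = −U = |kQq|/r.
|U| = |kQq|/r = (8.99×10⁹ N·m²/C²)(1.32×10⁻⁹)(3.09×10⁻⁹)/(0.570) = 6.43×10⁻⁸ J.
v_min = √(2|U|/m) = √(2·6.43×10⁻⁸/0.0101) = 3.57×10⁻³ m/s.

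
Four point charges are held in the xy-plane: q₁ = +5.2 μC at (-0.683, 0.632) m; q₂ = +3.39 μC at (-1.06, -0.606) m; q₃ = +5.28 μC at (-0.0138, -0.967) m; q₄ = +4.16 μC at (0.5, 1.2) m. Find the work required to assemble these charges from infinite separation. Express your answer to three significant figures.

The work to assemble the configuration equals its total potential energy, U = Σ kqᵢqⱼ/rᵢⱼ over all pairs.
Pair separations: r₁₂ = 1.29 m, r₁₃ = 1.73 m, r₁₄ = 1.31 m, r₂₃ = 1.11 m, r₂₄ = 2.39 m, r₃₄ = 2.23 m.
Summing all 6 pair terms gives U = 0.700 J.

0.700 J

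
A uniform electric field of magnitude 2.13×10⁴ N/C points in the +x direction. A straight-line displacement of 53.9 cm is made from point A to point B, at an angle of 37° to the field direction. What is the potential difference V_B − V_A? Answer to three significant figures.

-9170 V

Only the component of displacement along E changes the potential: ΔV = −E·d·cosθ.
ΔV = −(2.13×10⁴ V/m)(0.539 m)cos37° = -9170 V.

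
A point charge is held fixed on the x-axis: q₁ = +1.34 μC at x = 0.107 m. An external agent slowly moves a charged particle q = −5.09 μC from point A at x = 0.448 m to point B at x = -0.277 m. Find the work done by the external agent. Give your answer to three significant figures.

0.0201 J

For quasistatic motion the external work equals the change in potential energy: W_ext = qΔV = q(V_B − V_A).
At A: distance to the source charge is 0.341 m; V_A = kq₁/r = 3.53×10⁴ V.
At B: distance to the source charge is 0.384 m; V_B = kq₁/r = 3.14×10⁴ V.
ΔV = V_B − V_A = -3960 V.
W_ext = qΔV = (-5.09×10⁻⁶ C)(-3960 V) = 0.0201 J.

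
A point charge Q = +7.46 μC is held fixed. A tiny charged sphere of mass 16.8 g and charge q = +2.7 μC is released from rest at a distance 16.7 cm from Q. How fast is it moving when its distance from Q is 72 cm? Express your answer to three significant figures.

9.96 m/s

Only the electrostatic force acts, so mechanical energy is conserved: ½mv² = U₁ − U₂ = kQq(1/r₁ − 1/r₂).
U₁ − U₂ = (8.99×10⁹ N·m²/C²)(7.46×10⁻⁶ C)(2.70×10⁻⁶ C)(1/0.167 − 1/0.720) = 0.833 J.
v = √(2·0.833/0.0168) = 9.96 m/s.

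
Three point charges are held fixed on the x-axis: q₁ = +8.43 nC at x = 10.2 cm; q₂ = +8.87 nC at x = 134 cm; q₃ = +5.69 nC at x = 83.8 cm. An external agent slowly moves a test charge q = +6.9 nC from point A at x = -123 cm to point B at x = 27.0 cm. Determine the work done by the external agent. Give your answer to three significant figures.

3.47×10⁻⁶ J

For quasistatic motion the external work equals the change in potential energy: W_ext = qΔV = q(V_B − V_A).
At A: distances to the source charges are 1.33 m, 2.57 m, 2.07 m; V_A = Σ kqᵢ/rᵢ = 113 V.
At B: distances to the source charges are 0.168 m, 1.07 m, 0.568 m; V_B = Σ kqᵢ/rᵢ = 616 V.
ΔV = V_B − V_A = 503 V.
W_ext = qΔV = (6.90×10⁻⁹ C)(503 V) = 3.47×10⁻⁶ J.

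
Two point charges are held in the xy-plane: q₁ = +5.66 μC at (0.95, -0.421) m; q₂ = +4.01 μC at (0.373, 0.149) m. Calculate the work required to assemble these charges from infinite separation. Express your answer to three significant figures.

The assembly work is the sum of pairwise potential energies, U = Σ_{i<j} kqᵢqⱼ/rᵢⱼ.
Pair separations: r₁₂ = 0.811 m.
U = (0.252) = 0.252 J.

0.252 J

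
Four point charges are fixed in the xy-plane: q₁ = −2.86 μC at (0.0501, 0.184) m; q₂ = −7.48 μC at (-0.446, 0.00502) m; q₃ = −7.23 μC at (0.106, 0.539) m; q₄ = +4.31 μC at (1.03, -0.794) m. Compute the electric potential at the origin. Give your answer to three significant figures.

Electric potential is a scalar, so the contributions from each charge add algebraically: V = Σ kqᵢ/rᵢ.
Distances from the field point to each charge: r₁ = 0.191 m, r₂ = 0.446 m, r₃ = 0.549 m, r₄ = 1.30 m.
V = k[(-2.86×10⁻⁶)/(0.191) + (-7.48×10⁻⁶)/(0.446) + (-7.23×10⁻⁶)/(0.549) + (4.31×10⁻⁶)/(1.30)] = -3.74×10⁵ V.

-3.74×10⁵ V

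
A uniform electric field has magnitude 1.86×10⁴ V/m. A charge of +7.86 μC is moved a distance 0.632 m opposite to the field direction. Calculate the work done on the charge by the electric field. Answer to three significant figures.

The potential change for a displacement 0.632 m opposite to the field direction is ΔV = +Ed = 1.18×10⁴ V.
W_field = −qΔV = -0.0924 J.

-0.0924 J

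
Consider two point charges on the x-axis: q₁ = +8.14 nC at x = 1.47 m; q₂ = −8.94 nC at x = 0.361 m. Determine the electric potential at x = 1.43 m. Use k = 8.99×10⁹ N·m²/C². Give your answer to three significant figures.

1750 V

The total potential is the scalar sum of each charge's contribution, V = Σ kqᵢ/rᵢ.
Distances from the field point to each charge: r₁ = 0.0400 m, r₂ = 1.07 m.
V = k[(8.14×10⁻⁹)/(0.0400) + (-8.94×10⁻⁹)/(1.07)] = 1750 V.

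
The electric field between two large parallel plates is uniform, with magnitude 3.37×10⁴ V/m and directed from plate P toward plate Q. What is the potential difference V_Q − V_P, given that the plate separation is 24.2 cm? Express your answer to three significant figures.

In a uniform field, potential decreases in the direction of E: ΔV = −E·d for a displacement d parallel to E.
Going from P to Q is a displacement of 24.2 cm along the field, so V_Q − V_P = −Ed = -8160 V.

-8160 V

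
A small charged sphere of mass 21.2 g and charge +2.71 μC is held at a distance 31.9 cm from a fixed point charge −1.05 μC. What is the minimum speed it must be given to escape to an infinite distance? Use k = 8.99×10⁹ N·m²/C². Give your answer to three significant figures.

To just escape, total mechanical energy must reach zero at infinity: ½mv²_min + U = 0, so ½mv²_min = −U = |kQq|/r.
|U| = |kQq|/r = (8.99×10⁹ N·m²/C²)(1.05×10⁻⁶)(2.71×10⁻⁶)/(0.319) = 0.0802 J.
v_min = √(2|U|/m) = √(2·0.0802/0.0212) = 2.75 m/s.

2.75 m/s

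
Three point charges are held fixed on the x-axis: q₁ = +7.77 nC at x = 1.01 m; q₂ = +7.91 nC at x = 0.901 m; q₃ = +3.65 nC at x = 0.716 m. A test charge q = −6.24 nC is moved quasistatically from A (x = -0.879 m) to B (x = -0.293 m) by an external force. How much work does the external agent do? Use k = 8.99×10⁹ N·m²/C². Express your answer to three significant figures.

For quasistatic motion the external work equals the change in potential energy: W_ext = qΔV = q(V_B − V_A).
At A: distances to the source charges are 1.89 m, 1.78 m, 1.59 m; V_A = Σ kqᵢ/rᵢ = 97.5 V.
At B: distances to the source charges are 1.30 m, 1.19 m, 1.01 m; V_B = Σ kqᵢ/rᵢ = 146 V.
ΔV = V_B − V_A = 48.2 V.
W_ext = qΔV = (-6.24×10⁻⁹ C)(48.2 V) = -3.01×10⁻⁷ J.

-3.01×10⁻⁷ J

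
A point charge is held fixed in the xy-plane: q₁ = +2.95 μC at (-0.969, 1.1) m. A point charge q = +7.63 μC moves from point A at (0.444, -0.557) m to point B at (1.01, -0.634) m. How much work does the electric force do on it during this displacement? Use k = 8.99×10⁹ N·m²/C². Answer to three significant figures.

The work done by the electric force is W_field = −ΔU = −q(V_B − V_A) = q(V_A − V_B).
At A: distance to the source charge is 2.18 m; V_A = kq₁/r = 1.22×10⁴ V.
At B: distance to the source charge is 2.63 m; V_B = kq₁/r = 1.01×10⁴ V.
ΔV = V_B − V_A = -2100 V.
W_field = −qΔV = −(7.63×10⁻⁶ C)(-2100 V) = 0.0160 J.

0.0160 J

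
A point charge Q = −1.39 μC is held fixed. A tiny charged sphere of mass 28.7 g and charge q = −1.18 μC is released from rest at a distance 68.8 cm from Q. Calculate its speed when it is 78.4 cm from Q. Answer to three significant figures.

0.428 m/s

Only the electrostatic force acts, so mechanical energy is conserved: ½mv² = U₁ − U₂ = kQq(1/r₁ − 1/r₂).
U₁ − U₂ = (8.99×10⁹ N·m²/C²)(-1.39×10⁻⁶ C)(-1.18×10⁻⁶ C)(1/0.688 − 1/0.784) = 2.62×10⁻³ J.
v = √(2·2.62×10⁻³/0.0287) = 0.428 m/s.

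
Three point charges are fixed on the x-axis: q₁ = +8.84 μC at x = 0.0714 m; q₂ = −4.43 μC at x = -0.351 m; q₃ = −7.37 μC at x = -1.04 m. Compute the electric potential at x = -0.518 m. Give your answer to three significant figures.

Electric potential is a scalar, so the contributions from each charge add algebraically: V = Σ kqᵢ/rᵢ.
Distances from the field point to each charge: r₁ = 0.589 m, r₂ = 0.167 m, r₃ = 0.522 m.
V = k[(8.84×10⁻⁶)/(0.589) + (-4.43×10⁻⁶)/(0.167) + (-7.37×10⁻⁶)/(0.522)] = -2.31×10⁵ V.

-2.31×10⁵ V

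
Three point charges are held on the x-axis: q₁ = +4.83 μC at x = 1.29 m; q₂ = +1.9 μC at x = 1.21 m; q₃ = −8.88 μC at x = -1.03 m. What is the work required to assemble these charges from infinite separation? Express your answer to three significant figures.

0.797 J

The work to assemble the configuration equals its total potential energy, U = Σ kqᵢqⱼ/rᵢⱼ over all pairs.
Pair separations: r₁₂ = 0.0800 m, r₁₃ = 2.32 m, r₂₃ = 2.24 m.
U = (1.03) + (-0.166) + (-0.0677) = 0.797 J.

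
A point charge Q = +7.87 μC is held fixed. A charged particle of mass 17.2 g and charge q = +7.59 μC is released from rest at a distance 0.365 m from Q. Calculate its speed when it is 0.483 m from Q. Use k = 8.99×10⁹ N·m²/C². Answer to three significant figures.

6.46 m/s

Only the electrostatic force acts, so mechanical energy is conserved: ½mv² = U₁ − U₂ = kQq(1/r₁ − 1/r₂).
U₁ − U₂ = (8.99×10⁹ N·m²/C²)(7.87×10⁻⁶ C)(7.59×10⁻⁶ C)(1/0.365 − 1/0.483) = 0.359 J.
v = √(2·0.359/0.0172) = 6.46 m/s.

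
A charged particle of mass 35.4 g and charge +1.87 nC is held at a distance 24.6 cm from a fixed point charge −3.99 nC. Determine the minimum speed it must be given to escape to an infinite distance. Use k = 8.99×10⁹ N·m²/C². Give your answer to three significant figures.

To just escape, total mechanical energy must reach zero at infinity: ½mv²_min + U = 0, so ½mv²_min = −U = |kQq|/r.
|U| = |kQq|/r = (8.99×10⁹ N·m²/C²)(3.99×10⁻⁹)(1.87×10⁻⁹)/(0.246) = 2.73×10⁻⁷ J.
v_min = √(2|U|/m) = √(2·2.73×10⁻⁷/0.0354) = 3.92×10⁻³ m/s.

3.92×10⁻³ m/s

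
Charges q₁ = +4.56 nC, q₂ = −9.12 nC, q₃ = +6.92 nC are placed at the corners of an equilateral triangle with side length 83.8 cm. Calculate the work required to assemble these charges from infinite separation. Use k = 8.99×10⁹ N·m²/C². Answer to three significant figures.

The assembly work is the sum of pairwise potential energies, U = Σ_{i<j} kqᵢqⱼ/rᵢⱼ.
All three pair separations equal the side length, 0.838 m.
U = (-4.46×10⁻⁷) + (3.39×10⁻⁷) + (-6.77×10⁻⁷) = -7.85×10⁻⁷ J.

-7.85×10⁻⁷ J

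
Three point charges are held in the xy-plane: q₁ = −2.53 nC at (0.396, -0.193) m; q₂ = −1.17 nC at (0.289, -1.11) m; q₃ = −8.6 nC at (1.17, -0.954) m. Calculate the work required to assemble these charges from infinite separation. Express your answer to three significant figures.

The assembly work is the sum of pairwise potential energies, U = Σ_{i<j} kqᵢqⱼ/rᵢⱼ.
Pair separations: r₁₂ = 0.923 m, r₁₃ = 1.09 m, r₂₃ = 0.895 m.
U = (2.88×10⁻⁸) + (1.80×10⁻⁷) + (1.01×10⁻⁷) = 3.10×10⁻⁷ J.

3.10×10⁻⁷ J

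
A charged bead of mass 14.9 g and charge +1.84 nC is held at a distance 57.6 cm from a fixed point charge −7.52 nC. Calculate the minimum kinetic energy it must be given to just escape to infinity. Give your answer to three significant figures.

To just escape, total mechanical energy must reach zero at infinity: ½mv²_min + U = 0, so ½mv²_min = −U = |kQq|/r.
|U| = |kQq|/r = (8.99×10⁹ N·m²/C²)(7.52×10⁻⁹)(1.84×10⁻⁹)/(0.576) = 2.16×10⁻⁷ J.

2.16×10⁻⁷ J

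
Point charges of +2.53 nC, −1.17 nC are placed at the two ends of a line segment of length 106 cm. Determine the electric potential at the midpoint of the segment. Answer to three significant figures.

Electric potential is a scalar, so the contributions from each charge add algebraically: V = Σ kqᵢ/rᵢ.
Each charge is 0.530 m from the midpoint.
V = k[(2.53×10⁻⁹)/(0.530) + (-1.17×10⁻⁹)/(0.530)] = 23.1 V.

23.1 V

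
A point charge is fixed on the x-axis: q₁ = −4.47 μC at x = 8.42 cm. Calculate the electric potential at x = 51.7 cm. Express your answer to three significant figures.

Electric potential is a scalar, so the contributions from each charge add algebraically: V = Σ kqᵢ/rᵢ.
V = k[(-4.47×10⁻⁶)/(0.433)] = -9.28×10⁴ V.

-9.28×10⁴ V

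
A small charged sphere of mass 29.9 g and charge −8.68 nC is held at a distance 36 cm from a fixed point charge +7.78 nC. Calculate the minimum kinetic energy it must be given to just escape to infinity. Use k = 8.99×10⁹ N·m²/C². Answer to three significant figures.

1.69×10⁻⁶ J

To just escape, total mechanical energy must reach zero at infinity: ½mv²_min + U = 0, so ½mv²_min = −U = |kQq|/r.
|U| = |kQq|/r = (8.99×10⁹ N·m²/C²)(7.78×10⁻⁹)(8.68×10⁻⁹)/(0.360) = 1.69×10⁻⁶ J.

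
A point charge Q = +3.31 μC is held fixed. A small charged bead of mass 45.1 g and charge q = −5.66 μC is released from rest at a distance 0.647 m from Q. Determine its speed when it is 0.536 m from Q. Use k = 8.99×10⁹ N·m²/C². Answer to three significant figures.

1.55 m/s

Only the electrostatic force acts, so mechanical energy is conserved: ½mv² = U₁ − U₂ = kQq(1/r₁ − 1/r₂).
U₁ − U₂ = (8.99×10⁹ N·m²/C²)(3.31×10⁻⁶ C)(-5.66×10⁻⁶ C)(1/0.647 − 1/0.536) = 0.0539 J.
v = √(2·0.0539/0.0451) = 1.55 m/s.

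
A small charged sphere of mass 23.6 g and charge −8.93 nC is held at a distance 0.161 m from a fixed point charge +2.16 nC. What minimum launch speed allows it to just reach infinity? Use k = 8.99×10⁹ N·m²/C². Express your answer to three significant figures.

To just escape, total mechanical energy must reach zero at infinity: ½mv²_min + U = 0, so ½mv²_min = −U = |kQq|/r.
|U| = |kQq|/r = (8.99×10⁹ N·m²/C²)(2.16×10⁻⁹)(8.93×10⁻⁹)/(0.161) = 1.08×10⁻⁶ J.
v_min = √(2|U|/m) = √(2·1.08×10⁻⁶/0.0236) = 9.55×10⁻³ m/s.

9.55×10⁻³ m/s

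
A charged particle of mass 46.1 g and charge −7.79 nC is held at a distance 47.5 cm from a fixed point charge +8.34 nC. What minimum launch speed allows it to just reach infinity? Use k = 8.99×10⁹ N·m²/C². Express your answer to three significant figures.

7.30×10⁻³ m/s

To just escape, total mechanical energy must reach zero at infinity: ½mv²_min + U = 0, so ½mv²_min = −U = |kQq|/r.
|U| = |kQq|/r = (8.99×10⁹ N·m²/C²)(8.34×10⁻⁹)(7.79×10⁻⁹)/(0.475) = 1.23×10⁻⁶ J.
v_min = √(2|U|/m) = √(2·1.23×10⁻⁶/0.0461) = 7.30×10⁻³ m/s.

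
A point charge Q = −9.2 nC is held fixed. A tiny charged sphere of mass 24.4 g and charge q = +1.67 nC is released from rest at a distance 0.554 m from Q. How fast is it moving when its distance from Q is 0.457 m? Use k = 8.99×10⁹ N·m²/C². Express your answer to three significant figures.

Only the electrostatic force acts, so mechanical energy is conserved: ½mv² = U₁ − U₂ = kQq(1/r₁ − 1/r₂).
U₁ − U₂ = (8.99×10⁹ N·m²/C²)(-9.20×10⁻⁹ C)(1.67×10⁻⁹ C)(1/0.554 − 1/0.457) = 5.29×10⁻⁸ J.
v = √(2·5.29×10⁻⁸/0.0244) = 2.08×10⁻³ m/s.

2.08×10⁻³ m/s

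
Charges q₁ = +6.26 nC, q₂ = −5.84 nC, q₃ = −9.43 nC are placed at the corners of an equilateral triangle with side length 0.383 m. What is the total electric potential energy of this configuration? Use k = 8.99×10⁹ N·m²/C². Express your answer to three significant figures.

-9.51×10⁻⁷ J

The assembly work is the sum of pairwise potential energies, U = Σ_{i<j} kqᵢqⱼ/rᵢⱼ.
All three pair separations equal the side length, 0.383 m.
U = (-8.58×10⁻⁷) + (-1.39×10⁻⁶) + (1.29×10⁻⁶) = -9.51×10⁻⁷ J.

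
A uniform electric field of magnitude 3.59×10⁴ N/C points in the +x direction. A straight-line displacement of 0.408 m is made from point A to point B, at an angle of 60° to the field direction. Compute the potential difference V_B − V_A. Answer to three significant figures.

-7320 V

Only the component of displacement along E changes the potential: ΔV = −E·d·cosθ.
ΔV = −(3.59×10⁴ V/m)(0.408 m)cos60° = -7320 V.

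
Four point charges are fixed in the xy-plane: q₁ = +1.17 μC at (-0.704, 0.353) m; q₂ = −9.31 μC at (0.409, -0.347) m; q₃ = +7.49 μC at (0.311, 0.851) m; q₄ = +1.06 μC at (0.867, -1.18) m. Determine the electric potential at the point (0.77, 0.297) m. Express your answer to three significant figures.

-6210 V

Electric potential is a scalar, so the contributions from each charge add algebraically: V = Σ kqᵢ/rᵢ.
Distances from the field point to each charge: r₁ = 1.48 m, r₂ = 0.738 m, r₃ = 0.719 m, r₄ = 1.48 m.
V = k[(1.17×10⁻⁶)/(1.48) + (-9.31×10⁻⁶)/(0.738) + (7.49×10⁻⁶)/(0.719) + (1.06×10⁻⁶)/(1.48)] = -6210 V.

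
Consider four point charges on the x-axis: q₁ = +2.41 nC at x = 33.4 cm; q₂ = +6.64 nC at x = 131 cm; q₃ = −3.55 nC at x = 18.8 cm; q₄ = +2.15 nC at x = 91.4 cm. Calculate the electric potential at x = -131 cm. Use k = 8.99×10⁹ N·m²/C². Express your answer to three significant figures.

Electric potential is a scalar, so the contributions from each charge add algebraically: V = Σ kqᵢ/rᵢ.
Distances from the field point to each charge: r₁ = 1.64 m, r₂ = 2.62 m, r₃ = 1.50 m, r₄ = 2.22 m.
V = k[(2.41×10⁻⁹)/(1.64) + (6.64×10⁻⁹)/(2.62) + (-3.55×10⁻⁹)/(1.50) + (2.15×10⁻⁹)/(2.22)] = 23.3 V.

23.3 V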